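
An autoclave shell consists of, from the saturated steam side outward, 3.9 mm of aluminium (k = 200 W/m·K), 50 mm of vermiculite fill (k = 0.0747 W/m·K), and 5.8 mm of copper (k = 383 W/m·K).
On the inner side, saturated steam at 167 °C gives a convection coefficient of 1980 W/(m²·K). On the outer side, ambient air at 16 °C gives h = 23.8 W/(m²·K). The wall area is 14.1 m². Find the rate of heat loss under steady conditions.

Series thermal resistances:
R_inner film = 1/(h_i·A) = 1/(1980×14.1) = 3.582×10^-5 K/W
R_aluminium = L/(kA) = 0.0039/(200×14.1) = 1.383×10^-6 K/W
R_vermiculite fill = L/(kA) = 0.05/(0.0747×14.1) = 0.04747 K/W
R_copper = L/(kA) = 0.0058/(383×14.1) = 1.074×10^-6 K/W
R_outer film = 1/(h_o·A) = 1/(23.8×14.1) = 0.00298 K/W
R_total = 0.05049 K/W
Q = ΔT / R_total = 151 / 0.05049

Q ≈ 2990 W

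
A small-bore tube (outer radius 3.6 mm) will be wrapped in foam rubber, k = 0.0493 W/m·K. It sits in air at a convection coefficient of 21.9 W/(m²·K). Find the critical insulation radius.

r_cr ≈ 2.25 mm

For a cylinder r_cr = k/h = 0.0493/21.9
r_cr = 2.25 mm; since the bare radius (3.6 mm) is above r_cr, any added insulation will reduce heat loss.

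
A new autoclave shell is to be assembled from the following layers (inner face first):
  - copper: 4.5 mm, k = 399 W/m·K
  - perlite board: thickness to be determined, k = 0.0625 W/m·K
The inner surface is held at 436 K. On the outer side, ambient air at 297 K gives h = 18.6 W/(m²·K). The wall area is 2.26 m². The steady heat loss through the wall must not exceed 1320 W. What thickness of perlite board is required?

L ≈ 11.5 mm

Thermal resistances in series:
R_copper = L/(kA) = 0.0045/(399×2.26) = 4.99×10^-6 K/W
R_outer film = 1/(h_o·A) = 1/(18.6×2.26) = 0.02379 K/W
Sum of the known resistances R_other = 0.02379 K/W
Required total resistance R_tot = ΔT/Q_allow = 139/1320 = 0.1053 K/W
R_perlite board = R_tot − R_other = 0.08151 K/W
L = R·k·A = 0.08151×0.0625×2.26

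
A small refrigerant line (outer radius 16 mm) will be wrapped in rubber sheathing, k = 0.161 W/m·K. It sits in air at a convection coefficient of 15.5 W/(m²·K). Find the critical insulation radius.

For a cylinder r_cr = k/h = 0.161/15.5
r_cr = 10.4 mm; since the bare radius (16 mm) is above r_cr, any added insulation will reduce heat loss.

r_cr ≈ 10.4 mm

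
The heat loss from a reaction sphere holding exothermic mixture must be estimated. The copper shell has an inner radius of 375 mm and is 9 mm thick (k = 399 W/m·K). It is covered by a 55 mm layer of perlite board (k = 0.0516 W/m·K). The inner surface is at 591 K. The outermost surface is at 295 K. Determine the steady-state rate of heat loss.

Q ≈ 588 W

Spherical conduction: R = (1/r_in − 1/r_out)/(4πk) per layer; series-sum.
R_copper shell = (1/0.375 − 1/0.384)/(4π×399) = 1.247×10^-5 K/W
R_perlite board = (1/0.384 − 1/0.439)/(4π×0.0516) = 0.5032 K/W
R_total = 0.5032 K/W
Q = ΔT/R_total = 296/0.5032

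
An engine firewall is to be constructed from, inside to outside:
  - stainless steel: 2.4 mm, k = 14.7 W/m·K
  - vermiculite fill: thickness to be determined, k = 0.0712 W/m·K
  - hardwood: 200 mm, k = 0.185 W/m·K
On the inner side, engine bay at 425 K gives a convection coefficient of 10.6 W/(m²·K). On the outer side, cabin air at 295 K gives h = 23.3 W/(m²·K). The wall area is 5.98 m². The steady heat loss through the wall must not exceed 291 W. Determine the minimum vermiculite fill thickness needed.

Model the wall as resistances in series:
R_inner film = 1/(h_i·A) = 1/(10.6×5.98) = 0.01578 K/W
R_stainless steel = L/(kA) = 0.0024/(14.7×5.98) = 2.73×10^-5 K/W
R_hardwood = L/(kA) = 0.2/(0.185×5.98) = 0.1808 K/W
R_outer film = 1/(h_o·A) = 1/(23.3×5.98) = 0.007177 K/W
Sum of the known resistances R_other = 0.2038 K/W
Required total resistance R_tot = ΔT/Q_allow = 130/291 = 0.4467 K/W
R_vermiculite fill = R_tot − R_other = 0.243 K/W
L = R·k·A = 0.243×0.0712×5.98

L ≈ 103 mm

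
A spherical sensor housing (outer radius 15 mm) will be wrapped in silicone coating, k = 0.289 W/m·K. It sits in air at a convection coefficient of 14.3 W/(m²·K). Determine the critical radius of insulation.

For a sphere r_cr = 2k/h = 2×0.289/14.3
r_cr = 40.4 mm; since the bare radius (15 mm) is below r_cr, adding a thin layer of insulation will *increase* heat loss.

r_cr ≈ 40.4 mm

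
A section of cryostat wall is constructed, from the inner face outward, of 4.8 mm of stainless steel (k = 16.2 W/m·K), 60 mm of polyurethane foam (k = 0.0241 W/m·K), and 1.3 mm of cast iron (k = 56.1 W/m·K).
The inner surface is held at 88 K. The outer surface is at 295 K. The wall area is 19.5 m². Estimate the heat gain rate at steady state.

Q ≈ 1620 W

Treating each layer as a thermal resistance in series:
R_stainless steel = L/(kA) = 0.0048/(16.2×19.5) = 1.519×10^-5 K/W
R_polyurethane foam = L/(kA) = 0.06/(0.0241×19.5) = 0.1277 K/W
R_cast iron = L/(kA) = 0.0013/(56.1×19.5) = 1.188×10^-6 K/W
R_total = 0.1277 K/W
Q = ΔT / R_total = 207 / 0.1277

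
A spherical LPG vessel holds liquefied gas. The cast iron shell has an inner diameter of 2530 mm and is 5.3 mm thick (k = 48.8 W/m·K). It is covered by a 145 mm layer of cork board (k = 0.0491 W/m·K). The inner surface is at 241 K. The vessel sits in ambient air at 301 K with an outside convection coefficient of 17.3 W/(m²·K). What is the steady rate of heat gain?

Q ≈ 451 W

Radial (spherical) resistances in series:
R_cast iron shell = (1/1.265 − 1/1.2703)/(4π×48.8) = 5.378×10^-6 K/W
R_cork board = (1/1.2703 − 1/1.4153)/(4π×0.0491) = 0.1307 K/W
R_outer film = 1/(h·4πr_o²) = 1/(17.3×4π×1.4153²) = 0.002296 K/W
R_total = 0.133 K/W
Q = ΔT/R_total = 60/0.133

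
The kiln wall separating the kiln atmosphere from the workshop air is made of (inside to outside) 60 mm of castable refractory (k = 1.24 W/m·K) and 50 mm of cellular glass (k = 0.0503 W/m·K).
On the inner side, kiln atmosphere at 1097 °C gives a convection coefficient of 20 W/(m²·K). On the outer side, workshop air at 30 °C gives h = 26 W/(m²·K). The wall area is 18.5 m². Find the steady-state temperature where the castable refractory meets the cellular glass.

T ≈ 1000 °C

Model the wall as resistances in series:
R_inner film = 1/(h_i·A) = 1/(20×18.5) = 0.002703 K/W
R_castable refractory = L/(kA) = 0.06/(1.24×18.5) = 0.002616 K/W
R_cellular glass = L/(kA) = 0.05/(0.0503×18.5) = 0.05373 K/W
R_outer film = 1/(h_o·A) = 1/(26×18.5) = 0.002079 K/W
R_total = 0.06113 K/W;  Q = ΔT/R_total = 1067/0.06113 = 17450 W
T_interface = T_inner − Q·ΣR(inner→interface) = 1097 − 17500×0.005318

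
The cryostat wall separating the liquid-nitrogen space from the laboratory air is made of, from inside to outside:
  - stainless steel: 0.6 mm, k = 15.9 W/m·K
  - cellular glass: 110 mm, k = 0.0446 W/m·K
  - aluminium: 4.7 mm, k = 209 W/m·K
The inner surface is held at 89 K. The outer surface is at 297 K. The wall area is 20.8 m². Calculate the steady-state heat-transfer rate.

Thermal resistances in series:
R_stainless steel = L/(kA) = 0.0006/(15.9×20.8) = 1.814×10^-6 K/W
R_cellular glass = L/(kA) = 0.11/(0.0446×20.8) = 0.1186 K/W
R_aluminium = L/(kA) = 0.0047/(209×20.8) = 1.081×10^-6 K/W
R_total = 0.1186 K/W
Q = ΔT / R_total = 208 / 0.1186

Q ≈ 1750 W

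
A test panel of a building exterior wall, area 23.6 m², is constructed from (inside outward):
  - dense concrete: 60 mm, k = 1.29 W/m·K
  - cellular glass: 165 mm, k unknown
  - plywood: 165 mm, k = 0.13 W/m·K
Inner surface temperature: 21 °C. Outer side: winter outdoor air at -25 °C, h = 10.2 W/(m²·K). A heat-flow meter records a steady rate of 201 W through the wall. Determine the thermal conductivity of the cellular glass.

Thermal resistances in series:
R_dense concrete = L/(kA) = 0.06/(1.29×23.6) = 0.001971 K/W
R_plywood = L/(kA) = 0.165/(0.13×23.6) = 0.05378 K/W
R_outer film = 1/(h_o·A) = 1/(10.2×23.6) = 0.004154 K/W
Sum of known resistances R_other = 0.05991 K/W
Total R = ΔT/Q = 46/201 = 0.2289 K/W
R_cellular glass = R_total − R_other = 0.1689 K/W
k = L/(R·A) = 0.165/(0.1689×23.6)

k ≈ 0.0414 W/(m·K)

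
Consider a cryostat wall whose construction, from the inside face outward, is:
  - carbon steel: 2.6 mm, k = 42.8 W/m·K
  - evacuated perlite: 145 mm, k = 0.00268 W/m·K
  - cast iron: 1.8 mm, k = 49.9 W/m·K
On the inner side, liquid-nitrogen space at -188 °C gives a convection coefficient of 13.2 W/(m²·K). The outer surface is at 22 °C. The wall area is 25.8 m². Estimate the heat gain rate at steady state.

Q ≈ 100 W

Model the wall as resistances in series:
R_inner film = 1/(h_i·A) = 1/(13.2×25.8) = 0.002936 K/W
R_carbon steel = L/(kA) = 0.0026/(42.8×25.8) = 2.355×10^-6 K/W
R_evacuated perlite = L/(kA) = 0.145/(0.00268×25.8) = 2.097 K/W
R_cast iron = L/(kA) = 0.0018/(49.9×25.8) = 1.398×10^-6 K/W
R_total = 2.1 K/W
Q = ΔT / R_total = 210 / 2.1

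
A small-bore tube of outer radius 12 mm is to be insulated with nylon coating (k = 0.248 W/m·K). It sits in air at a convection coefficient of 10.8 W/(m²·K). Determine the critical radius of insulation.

r_cr ≈ 23 mm

For a cylinder r_cr = k/h = 0.248/10.8
r_cr = 23 mm; since the bare radius (12 mm) is below r_cr, adding a thin layer of insulation will *increase* heat loss.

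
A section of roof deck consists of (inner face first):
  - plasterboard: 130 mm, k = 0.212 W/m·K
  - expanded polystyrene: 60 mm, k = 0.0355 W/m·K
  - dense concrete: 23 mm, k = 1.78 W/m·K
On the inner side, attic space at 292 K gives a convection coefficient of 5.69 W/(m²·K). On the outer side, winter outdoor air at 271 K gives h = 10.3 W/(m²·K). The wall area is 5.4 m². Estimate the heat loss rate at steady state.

Q ≈ 43.8 W

Series thermal resistances:
R_inner film = 1/(h_i·A) = 1/(5.69×5.4) = 0.03255 K/W
R_plasterboard = L/(kA) = 0.13/(0.212×5.4) = 0.1136 K/W
R_expanded polystyrene = L/(kA) = 0.06/(0.0355×5.4) = 0.313 K/W
R_dense concrete = L/(kA) = 0.023/(1.78×5.4) = 0.002393 K/W
R_outer film = 1/(h_o·A) = 1/(10.3×5.4) = 0.01798 K/W
R_total = 0.4795 K/W
Q = ΔT / R_total = 21 / 0.4795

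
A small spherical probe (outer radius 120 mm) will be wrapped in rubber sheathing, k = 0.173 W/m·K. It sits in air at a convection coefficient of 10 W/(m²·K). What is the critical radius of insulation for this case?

For a sphere r_cr = 2k/h = 2×0.173/10
r_cr = 34.6 mm; since the bare radius (120 mm) is above r_cr, any added insulation will reduce heat loss.

r_cr ≈ 34.6 mm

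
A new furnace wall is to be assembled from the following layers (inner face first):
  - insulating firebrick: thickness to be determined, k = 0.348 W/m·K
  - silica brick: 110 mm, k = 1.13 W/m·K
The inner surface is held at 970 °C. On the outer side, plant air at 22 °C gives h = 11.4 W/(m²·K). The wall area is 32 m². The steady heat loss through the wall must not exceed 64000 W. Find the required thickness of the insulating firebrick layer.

L ≈ 101 mm

Model the wall as resistances in series:
R_silica brick = L/(kA) = 0.11/(1.13×32) = 0.003042 K/W
R_outer film = 1/(h_o·A) = 1/(11.4×32) = 0.002741 K/W
Sum of the known resistances R_other = 0.005783 K/W
Required total resistance R_tot = ΔT/Q_allow = 948/64000 = 0.01481 K/W
R_insulating firebrick = R_tot − R_other = 0.009029 K/W
L = R·k·A = 0.009029×0.348×32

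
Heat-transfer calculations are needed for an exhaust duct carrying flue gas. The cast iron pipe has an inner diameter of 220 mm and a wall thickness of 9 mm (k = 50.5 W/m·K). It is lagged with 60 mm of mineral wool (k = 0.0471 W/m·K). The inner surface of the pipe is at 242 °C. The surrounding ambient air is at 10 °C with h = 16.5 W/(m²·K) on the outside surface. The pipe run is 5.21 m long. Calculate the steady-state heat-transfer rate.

Q ≈ 843 W

Treating each annulus and film as a series resistance:
R_cast iron pipe wall = ln(119/110)/(2π×50.5×5.21) = 4.757×10^-5 K/W
R_mineral wool = ln(179/119)/(2π×0.0471×5.21) = 0.2648 K/W
R_outer film = 1/(h_o·2πr_oL) = 1/(16.5×2π×0.179×5.21) = 0.01034 K/W
R_total = 0.2752 K/W
Q = ΔT/R_total = 232/0.2752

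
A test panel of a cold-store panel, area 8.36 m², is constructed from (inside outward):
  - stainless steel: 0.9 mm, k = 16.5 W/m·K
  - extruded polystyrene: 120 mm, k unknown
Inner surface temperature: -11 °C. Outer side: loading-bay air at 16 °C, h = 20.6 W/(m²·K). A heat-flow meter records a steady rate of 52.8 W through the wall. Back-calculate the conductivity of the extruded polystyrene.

k ≈ 0.0284 W/(m·K)

Using the resistance-network approach (series):
R_stainless steel = L/(kA) = 0.0009/(16.5×8.36) = 6.525×10^-6 K/W
R_outer film = 1/(h_o·A) = 1/(20.6×8.36) = 0.005807 K/W
Sum of known resistances R_other = 0.005813 K/W
Total R = ΔT/Q = 27/52.8 = 0.5114 K/W
R_extruded polystyrene = R_total − R_other = 0.5056 K/W
k = L/(R·A) = 0.12/(0.5056×8.36)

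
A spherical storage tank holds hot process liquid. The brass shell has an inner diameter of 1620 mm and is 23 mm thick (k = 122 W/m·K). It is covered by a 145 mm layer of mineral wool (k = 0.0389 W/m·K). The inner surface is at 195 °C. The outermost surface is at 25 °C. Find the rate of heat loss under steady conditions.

Q ≈ 467 W

Radial (spherical) resistances in series:
R_brass shell = (1/0.81 − 1/0.833)/(4π×122) = 2.223×10^-5 K/W
R_mineral wool = (1/0.833 − 1/0.978)/(4π×0.0389) = 0.3641 K/W
R_total = 0.3641 K/W
Q = ΔT/R_total = 170/0.3641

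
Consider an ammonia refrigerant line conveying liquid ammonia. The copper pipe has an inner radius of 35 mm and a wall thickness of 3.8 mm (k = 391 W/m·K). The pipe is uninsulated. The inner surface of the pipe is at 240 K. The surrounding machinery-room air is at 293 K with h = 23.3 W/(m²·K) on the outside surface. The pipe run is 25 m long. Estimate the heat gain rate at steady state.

Q ≈ 7520 W

For a radial system each layer contributes R = ln(r_out/r_in)/(2πkL); films add R = 1/(hA).
R_copper pipe wall = ln(38.8/35)/(2π×391×25) = 1.678×10^-6 K/W
R_outer film = 1/(h_o·2πr_oL) = 1/(23.3×2π×0.0388×25) = 0.007042 K/W
R_total = 0.007044 K/W
Q = ΔT/R_total = 53/0.007044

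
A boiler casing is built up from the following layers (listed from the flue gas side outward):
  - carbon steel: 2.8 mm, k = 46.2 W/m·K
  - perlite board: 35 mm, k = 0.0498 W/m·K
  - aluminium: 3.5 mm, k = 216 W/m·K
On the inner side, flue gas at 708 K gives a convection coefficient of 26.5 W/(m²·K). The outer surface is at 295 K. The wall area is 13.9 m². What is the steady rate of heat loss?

Model the wall as resistances in series:
R_inner film = 1/(h_i·A) = 1/(26.5×13.9) = 0.002715 K/W
R_carbon steel = L/(kA) = 0.0028/(46.2×13.9) = 4.36×10^-6 K/W
R_perlite board = L/(kA) = 0.035/(0.0498×13.9) = 0.05056 K/W
R_aluminium = L/(kA) = 0.0035/(216×13.9) = 1.166×10^-6 K/W
R_total = 0.05328 K/W
Q = ΔT / R_total = 413 / 0.05328

Q ≈ 7750 W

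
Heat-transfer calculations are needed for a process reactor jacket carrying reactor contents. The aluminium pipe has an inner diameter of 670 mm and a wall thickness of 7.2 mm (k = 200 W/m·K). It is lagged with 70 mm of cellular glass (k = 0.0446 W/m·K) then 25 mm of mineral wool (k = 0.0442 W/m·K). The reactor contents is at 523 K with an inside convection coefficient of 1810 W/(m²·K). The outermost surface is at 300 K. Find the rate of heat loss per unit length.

For a radial system each layer contributes R = ln(r_out/r_in)/(2πkL); films add R = 1/(hA).
R_inner film = 1/(h_i·2πr₁L) = 1/(1810×2π×0.335×1) = 2.625×10^-4 K/W
R_aluminium pipe wall = ln(342.2/335)/(2π×200×1) = 1.692×10^-5 K/W
R_cellular glass = ln(412.2/342.2)/(2π×0.0446×1) = 0.6641 K/W
R_mineral wool = ln(437.2/412.2)/(2π×0.0442×1) = 0.212 K/W
R_total = 0.8764 K/W
Q = ΔT/R_total = 223/0.8764

q′ ≈ 254 W/m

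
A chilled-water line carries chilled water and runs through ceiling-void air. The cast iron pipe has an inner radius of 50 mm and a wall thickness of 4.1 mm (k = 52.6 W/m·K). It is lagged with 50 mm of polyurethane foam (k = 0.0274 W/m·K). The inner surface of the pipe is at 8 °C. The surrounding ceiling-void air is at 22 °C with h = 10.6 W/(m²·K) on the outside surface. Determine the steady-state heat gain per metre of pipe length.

Radial resistances (cylindrical: R_cond = ln(r_o/r_i)/(2πkL), R_conv = 1/(h·2πrL)):
R_cast iron pipe wall = ln(54.1/50)/(2π×52.6×1) = 2.385×10^-4 K/W
R_polyurethane foam = ln(104.1/54.1)/(2π×0.0274×1) = 3.802 K/W
R_outer film = 1/(h_o·2πr_oL) = 1/(10.6×2π×0.1041×1) = 0.1442 K/W
R_total = 3.946 K/W
Q = ΔT/R_total = 14/3.946

q′ ≈ 3.55 W/m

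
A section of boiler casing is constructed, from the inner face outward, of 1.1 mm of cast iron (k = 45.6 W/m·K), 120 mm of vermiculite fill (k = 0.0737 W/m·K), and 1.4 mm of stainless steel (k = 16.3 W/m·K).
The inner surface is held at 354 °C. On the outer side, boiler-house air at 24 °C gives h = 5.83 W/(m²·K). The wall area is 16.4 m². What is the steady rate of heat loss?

Treating each layer as a thermal resistance in series:
R_cast iron = L/(kA) = 0.0011/(45.6×16.4) = 1.471×10^-6 K/W
R_vermiculite fill = L/(kA) = 0.12/(0.0737×16.4) = 0.09928 K/W
R_stainless steel = L/(kA) = 0.0014/(16.3×16.4) = 5.237×10^-6 K/W
R_outer film = 1/(h_o·A) = 1/(5.83×16.4) = 0.01046 K/W
R_total = 0.1097 K/W
Q = ΔT / R_total = 330 / 0.1097

Q ≈ 3010 W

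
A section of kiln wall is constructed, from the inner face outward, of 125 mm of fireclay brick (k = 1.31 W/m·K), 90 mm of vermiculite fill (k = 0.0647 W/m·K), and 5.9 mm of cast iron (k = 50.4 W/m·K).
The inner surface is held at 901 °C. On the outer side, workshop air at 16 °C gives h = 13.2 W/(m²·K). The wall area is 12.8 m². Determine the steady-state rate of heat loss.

Q ≈ 7250 W

Treating each layer as a thermal resistance in series:
R_fireclay brick = L/(kA) = 0.125/(1.31×12.8) = 0.007455 K/W
R_vermiculite fill = L/(kA) = 0.09/(0.0647×12.8) = 0.1087 K/W
R_cast iron = L/(kA) = 0.0059/(50.4×12.8) = 9.146×10^-6 K/W
R_outer film = 1/(h_o·A) = 1/(13.2×12.8) = 0.005919 K/W
R_total = 0.1221 K/W
Q = ΔT / R_total = 885 / 0.1221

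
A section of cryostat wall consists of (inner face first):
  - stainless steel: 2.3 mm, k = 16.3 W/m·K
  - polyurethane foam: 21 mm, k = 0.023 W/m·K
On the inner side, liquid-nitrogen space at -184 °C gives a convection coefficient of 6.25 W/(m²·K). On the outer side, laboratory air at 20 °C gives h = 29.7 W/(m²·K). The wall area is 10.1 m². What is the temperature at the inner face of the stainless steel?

Model the wall as resistances in series:
R_inner film = 1/(h_i·A) = 1/(6.25×10.1) = 0.01584 K/W
R_stainless steel = L/(kA) = 0.0023/(16.3×10.1) = 1.397×10^-5 K/W
R_polyurethane foam = L/(kA) = 0.021/(0.023×10.1) = 0.0904 K/W
R_outer film = 1/(h_o·A) = 1/(29.7×10.1) = 0.003334 K/W
R_total = 0.1096 K/W;  Q = ΔT/R_total = 204/0.1096 = 1861 W
T_interface = T_inner + Q·ΣR(inner→interface) = -184 + 1860×0.01584

T ≈ -155 °C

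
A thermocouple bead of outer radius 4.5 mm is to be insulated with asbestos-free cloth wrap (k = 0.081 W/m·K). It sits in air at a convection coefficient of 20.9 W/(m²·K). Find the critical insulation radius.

For a sphere r_cr = 2k/h = 2×0.081/20.9
r_cr = 7.75 mm; since the bare radius (4.5 mm) is below r_cr, adding a thin layer of insulation will *increase* heat loss.

r_cr ≈ 7.75 mm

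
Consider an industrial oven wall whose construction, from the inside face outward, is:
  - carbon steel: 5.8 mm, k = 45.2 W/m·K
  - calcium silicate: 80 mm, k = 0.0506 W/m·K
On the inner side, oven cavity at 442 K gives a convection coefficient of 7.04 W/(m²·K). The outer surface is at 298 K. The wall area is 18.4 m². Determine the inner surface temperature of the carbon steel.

T ≈ 430 K

Thermal resistances in series:
R_inner film = 1/(h_i·A) = 1/(7.04×18.4) = 0.00772 K/W
R_carbon steel = L/(kA) = 0.0058/(45.2×18.4) = 6.974×10^-6 K/W
R_calcium silicate = L/(kA) = 0.08/(0.0506×18.4) = 0.08593 K/W
R_total = 0.09365 K/W;  Q = ΔT/R_total = 144/0.09365 = 1538 W
T_interface = T_inner − Q·ΣR(inner→interface) = 442 − 1540×0.00772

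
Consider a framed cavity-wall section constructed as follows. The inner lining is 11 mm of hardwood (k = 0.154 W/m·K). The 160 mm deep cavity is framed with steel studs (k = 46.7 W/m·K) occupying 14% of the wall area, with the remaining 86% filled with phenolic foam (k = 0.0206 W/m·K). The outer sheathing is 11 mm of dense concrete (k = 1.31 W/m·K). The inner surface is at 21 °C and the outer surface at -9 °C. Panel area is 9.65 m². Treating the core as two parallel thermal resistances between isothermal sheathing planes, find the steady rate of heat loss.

Sheathing layers in series; stud and cavity paths in parallel between them.
R_inner = 0.011/(0.154×9.65) = 0.007402 K/W
R_stud  = 0.16/(46.7×0.14×9.65) = 0.002536 K/W
R_cav   = 0.16/(0.0206×0.86×9.65) = 0.9359 K/W
1/R_core = 1/R_stud + 1/R_cav → R_core = 0.002529 K/W
R_outer = 0.011/(1.31×9.65) = 8.701×10^-4 K/W
R_total = 0.0108 K/W
Q = ΔT/R_total = 30/0.0108

Q ≈ 2780 W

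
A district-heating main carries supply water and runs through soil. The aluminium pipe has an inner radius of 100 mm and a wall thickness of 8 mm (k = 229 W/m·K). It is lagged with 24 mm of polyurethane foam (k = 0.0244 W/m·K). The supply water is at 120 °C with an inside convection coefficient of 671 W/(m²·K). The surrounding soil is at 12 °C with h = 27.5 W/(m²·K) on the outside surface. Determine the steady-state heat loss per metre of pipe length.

Treating each annulus and film as a series resistance:
R_inner film = 1/(h_i·2πr₁L) = 1/(671×2π×0.1×1) = 0.002372 K/W
R_aluminium pipe wall = ln(108/100)/(2π×229×1) = 5.349×10^-5 K/W
R_polyurethane foam = ln(132/108)/(2π×0.0244×1) = 1.309 K/W
R_outer film = 1/(h_o·2πr_oL) = 1/(27.5×2π×0.132×1) = 0.04384 K/W
R_total = 1.355 K/W
Q = ΔT/R_total = 108/1.355

q′ ≈ 79.7 W/m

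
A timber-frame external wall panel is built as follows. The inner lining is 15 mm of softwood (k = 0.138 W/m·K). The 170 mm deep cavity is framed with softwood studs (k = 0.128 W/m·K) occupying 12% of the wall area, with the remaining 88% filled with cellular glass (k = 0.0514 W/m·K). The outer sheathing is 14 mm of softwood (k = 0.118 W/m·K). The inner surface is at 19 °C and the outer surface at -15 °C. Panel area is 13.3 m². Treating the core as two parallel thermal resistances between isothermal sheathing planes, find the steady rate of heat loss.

Sheathing layers in series; stud and cavity paths in parallel between them.
R_inner = 0.015/(0.138×13.3) = 0.008173 K/W
R_stud  = 0.17/(0.128×0.12×13.3) = 0.8322 K/W
R_cav   = 0.17/(0.0514×0.88×13.3) = 0.2826 K/W
1/R_core = 1/R_stud + 1/R_cav → R_core = 0.211 K/W
R_outer = 0.014/(0.118×13.3) = 0.008921 K/W
R_total = 0.228 K/W
Q = ΔT/R_total = 34/0.228

Q ≈ 149 W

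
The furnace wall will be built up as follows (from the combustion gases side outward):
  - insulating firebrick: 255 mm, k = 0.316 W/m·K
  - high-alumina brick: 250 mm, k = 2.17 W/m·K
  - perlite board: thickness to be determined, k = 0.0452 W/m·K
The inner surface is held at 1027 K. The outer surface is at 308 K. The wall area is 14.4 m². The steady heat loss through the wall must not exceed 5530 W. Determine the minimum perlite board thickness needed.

L ≈ 42.9 mm

Using the resistance-network approach (series):
R_insulating firebrick = L/(kA) = 0.255/(0.316×14.4) = 0.05604 K/W
R_high-alumina brick = L/(kA) = 0.25/(2.17×14.4) = 0.008001 K/W
Sum of the known resistances R_other = 0.06404 K/W
Required total resistance R_tot = ΔT/Q_allow = 719/5530 = 0.13 K/W
R_perlite board = R_tot − R_other = 0.06598 K/W
L = R·k·A = 0.06598×0.0452×14.4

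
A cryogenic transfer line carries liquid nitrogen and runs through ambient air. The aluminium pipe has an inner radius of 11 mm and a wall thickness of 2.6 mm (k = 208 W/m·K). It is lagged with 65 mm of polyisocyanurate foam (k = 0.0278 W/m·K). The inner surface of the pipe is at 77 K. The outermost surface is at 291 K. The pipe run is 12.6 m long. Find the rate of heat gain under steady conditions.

Per-layer cylindrical resistances, series-summed:
R_aluminium pipe wall = ln(13.6/11)/(2π×208×12.6) = 1.288×10^-5 K/W
R_polyisocyanurate foam = ln(78.6/13.6)/(2π×0.0278×12.6) = 0.7971 K/W
R_total = 0.7971 K/W
Q = ΔT/R_total = 214/0.7971

Q ≈ 268 W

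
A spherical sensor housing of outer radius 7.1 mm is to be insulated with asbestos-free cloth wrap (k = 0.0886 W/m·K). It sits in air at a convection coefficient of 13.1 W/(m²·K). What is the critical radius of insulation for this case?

r_cr ≈ 13.5 mm

For a sphere r_cr = 2k/h = 2×0.0886/13.1
r_cr = 13.5 mm; since the bare radius (7.1 mm) is below r_cr, adding a thin layer of insulation will *increase* heat loss.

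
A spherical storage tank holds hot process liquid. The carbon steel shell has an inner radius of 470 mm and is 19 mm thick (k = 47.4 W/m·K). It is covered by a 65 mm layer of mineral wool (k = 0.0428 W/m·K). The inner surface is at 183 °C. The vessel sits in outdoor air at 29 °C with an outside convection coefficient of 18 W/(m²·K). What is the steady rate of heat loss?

Spherical conduction: R = (1/r_in − 1/r_out)/(4πk) per layer; series-sum.
R_carbon steel shell = (1/0.47 − 1/0.489)/(4π×47.4) = 1.388×10^-4 K/W
R_mineral wool = (1/0.489 − 1/0.554)/(4π×0.0428) = 0.4461 K/W
R_outer film = 1/(h·4πr_o²) = 1/(18×4π×0.554²) = 0.0144 K/W
R_total = 0.4607 K/W
Q = ΔT/R_total = 154/0.4607

Q ≈ 334 W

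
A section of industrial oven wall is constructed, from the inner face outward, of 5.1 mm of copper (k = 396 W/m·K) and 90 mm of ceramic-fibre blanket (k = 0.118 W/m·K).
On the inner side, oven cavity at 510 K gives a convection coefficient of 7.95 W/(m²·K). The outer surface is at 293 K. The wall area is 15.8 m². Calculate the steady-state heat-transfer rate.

Q ≈ 3860 W

Model the wall as resistances in series:
R_inner film = 1/(h_i·A) = 1/(7.95×15.8) = 0.007961 K/W
R_copper = L/(kA) = 0.0051/(396×15.8) = 8.151×10^-7 K/W
R_ceramic-fibre blanket = L/(kA) = 0.09/(0.118×15.8) = 0.04827 K/W
R_total = 0.05623 K/W
Q = ΔT / R_total = 217 / 0.05623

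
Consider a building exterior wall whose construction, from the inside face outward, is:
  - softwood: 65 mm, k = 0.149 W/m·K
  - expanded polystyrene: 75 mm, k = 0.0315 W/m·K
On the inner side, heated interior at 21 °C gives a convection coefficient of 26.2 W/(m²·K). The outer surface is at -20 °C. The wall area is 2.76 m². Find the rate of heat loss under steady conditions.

Q ≈ 39.6 W

Series thermal resistances:
R_inner film = 1/(h_i·A) = 1/(26.2×2.76) = 0.01383 K/W
R_softwood = L/(kA) = 0.065/(0.149×2.76) = 0.1581 K/W
R_expanded polystyrene = L/(kA) = 0.075/(0.0315×2.76) = 0.8627 K/W
R_total = 1.035 K/W
Q = ΔT / R_total = 41 / 1.035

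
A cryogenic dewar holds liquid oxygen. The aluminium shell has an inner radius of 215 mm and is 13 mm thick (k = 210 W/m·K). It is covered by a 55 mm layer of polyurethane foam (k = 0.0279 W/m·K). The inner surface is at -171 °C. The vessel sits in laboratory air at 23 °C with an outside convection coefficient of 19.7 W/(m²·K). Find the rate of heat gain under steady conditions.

Q ≈ 78.2 W

Spherical conduction: R = (1/r_in − 1/r_out)/(4πk) per layer; series-sum.
R_aluminium shell = (1/0.215 − 1/0.228)/(4π×210) = 1.005×10^-4 K/W
R_polyurethane foam = (1/0.228 − 1/0.283)/(4π×0.0279) = 2.431 K/W
R_outer film = 1/(h·4πr_o²) = 1/(19.7×4π×0.283²) = 0.05044 K/W
R_total = 2.482 K/W
Q = ΔT/R_total = 194/2.482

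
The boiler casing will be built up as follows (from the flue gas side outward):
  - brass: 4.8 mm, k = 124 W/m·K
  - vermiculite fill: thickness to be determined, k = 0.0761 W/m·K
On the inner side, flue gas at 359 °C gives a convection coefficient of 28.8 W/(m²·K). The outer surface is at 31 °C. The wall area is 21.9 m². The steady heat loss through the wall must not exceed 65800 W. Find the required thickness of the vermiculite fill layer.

Using the resistance-network approach (series):
R_inner film = 1/(h_i·A) = 1/(28.8×21.9) = 0.001585 K/W
R_brass = L/(kA) = 0.0048/(124×21.9) = 1.768×10^-6 K/W
Sum of the known resistances R_other = 0.001587 K/W
Required total resistance R_tot = ΔT/Q_allow = 328/65800 = 0.004985 K/W
R_vermiculite fill = R_tot − R_other = 0.003398 K/W
L = R·k·A = 0.003398×0.0761×21.9

L ≈ 5.66 mm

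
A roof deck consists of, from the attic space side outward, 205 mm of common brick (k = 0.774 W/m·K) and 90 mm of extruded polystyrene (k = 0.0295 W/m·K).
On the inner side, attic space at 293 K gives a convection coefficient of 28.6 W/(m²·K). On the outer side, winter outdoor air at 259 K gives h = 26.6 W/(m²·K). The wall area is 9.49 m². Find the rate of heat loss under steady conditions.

Model the wall as resistances in series:
R_inner film = 1/(h_i·A) = 1/(28.6×9.49) = 0.003684 K/W
R_common brick = L/(kA) = 0.205/(0.774×9.49) = 0.02791 K/W
R_extruded polystyrene = L/(kA) = 0.09/(0.0295×9.49) = 0.3215 K/W
R_outer film = 1/(h_o·A) = 1/(26.6×9.49) = 0.003961 K/W
R_total = 0.357 K/W
Q = ΔT / R_total = 34 / 0.357

Q ≈ 95.2 W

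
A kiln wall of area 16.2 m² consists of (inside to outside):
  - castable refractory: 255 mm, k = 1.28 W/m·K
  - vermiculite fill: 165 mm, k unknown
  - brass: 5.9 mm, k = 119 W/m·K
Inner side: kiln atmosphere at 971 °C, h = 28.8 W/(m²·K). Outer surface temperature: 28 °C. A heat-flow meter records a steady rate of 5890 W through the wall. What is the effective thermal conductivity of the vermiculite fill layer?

Using the resistance-network approach (series):
R_inner film = 1/(h_i·A) = 1/(28.8×16.2) = 0.002143 K/W
R_castable refractory = L/(kA) = 0.255/(1.28×16.2) = 0.0123 K/W
R_brass = L/(kA) = 0.0059/(119×16.2) = 3.06×10^-6 K/W
Sum of known resistances R_other = 0.01444 K/W
Total R = ΔT/Q = 943/5890 = 0.1601 K/W
R_vermiculite fill = R_total − R_other = 0.1457 K/W
k = L/(R·A) = 0.165/(0.1457×16.2)

k ≈ 0.0699 W/(m·K)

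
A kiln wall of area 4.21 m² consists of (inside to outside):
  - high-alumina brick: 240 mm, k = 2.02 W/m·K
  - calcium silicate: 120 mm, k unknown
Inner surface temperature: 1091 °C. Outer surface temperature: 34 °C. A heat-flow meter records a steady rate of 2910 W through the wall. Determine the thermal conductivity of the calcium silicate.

k ≈ 0.0851 W/(m·K)

Treating each layer as a thermal resistance in series:
R_high-alumina brick = L/(kA) = 0.24/(2.02×4.21) = 0.02822 K/W
Sum of known resistances R_other = 0.02822 K/W
Total R = ΔT/Q = 1057/2910 = 0.3632 K/W
R_calcium silicate = R_total − R_other = 0.335 K/W
k = L/(R·A) = 0.12/(0.335×4.21)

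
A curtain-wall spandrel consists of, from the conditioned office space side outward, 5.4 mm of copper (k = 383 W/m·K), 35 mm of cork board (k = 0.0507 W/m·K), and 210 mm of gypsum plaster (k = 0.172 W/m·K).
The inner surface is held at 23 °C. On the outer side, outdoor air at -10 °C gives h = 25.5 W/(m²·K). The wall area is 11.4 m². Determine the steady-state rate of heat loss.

Q ≈ 193 W

Series thermal resistances:
R_copper = L/(kA) = 0.0054/(383×11.4) = 1.237×10^-6 K/W
R_cork board = L/(kA) = 0.035/(0.0507×11.4) = 0.06056 K/W
R_gypsum plaster = L/(kA) = 0.21/(0.172×11.4) = 0.1071 K/W
R_outer film = 1/(h_o·A) = 1/(25.5×11.4) = 0.00344 K/W
R_total = 0.1711 K/W
Q = ΔT / R_total = 33 / 0.1711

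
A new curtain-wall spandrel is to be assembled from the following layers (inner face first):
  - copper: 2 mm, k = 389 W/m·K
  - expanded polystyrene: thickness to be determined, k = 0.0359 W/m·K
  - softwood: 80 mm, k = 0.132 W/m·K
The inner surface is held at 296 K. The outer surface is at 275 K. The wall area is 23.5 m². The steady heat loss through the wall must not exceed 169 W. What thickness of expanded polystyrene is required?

Model the wall as resistances in series:
R_copper = L/(kA) = 0.002/(389×23.5) = 2.188×10^-7 K/W
R_softwood = L/(kA) = 0.08/(0.132×23.5) = 0.02579 K/W
Sum of the known resistances R_other = 0.02579 K/W
Required total resistance R_tot = ΔT/Q_allow = 21/169 = 0.1243 K/W
R_expanded polystyrene = R_tot − R_other = 0.09847 K/W
L = R·k·A = 0.09847×0.0359×23.5

L ≈ 83.1 mm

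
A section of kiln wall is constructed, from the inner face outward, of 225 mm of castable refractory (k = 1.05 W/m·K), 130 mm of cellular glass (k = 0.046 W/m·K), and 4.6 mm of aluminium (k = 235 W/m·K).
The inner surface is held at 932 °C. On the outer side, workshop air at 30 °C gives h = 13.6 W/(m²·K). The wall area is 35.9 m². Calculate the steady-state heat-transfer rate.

Using the resistance-network approach (series):
R_castable refractory = L/(kA) = 0.225/(1.05×35.9) = 0.005969 K/W
R_cellular glass = L/(kA) = 0.13/(0.046×35.9) = 0.07872 K/W
R_aluminium = L/(kA) = 0.0046/(235×35.9) = 5.452×10^-7 K/W
R_outer film = 1/(h_o·A) = 1/(13.6×35.9) = 0.002048 K/W
R_total = 0.08674 K/W
Q = ΔT / R_total = 902 / 0.08674

Q ≈ 10400 W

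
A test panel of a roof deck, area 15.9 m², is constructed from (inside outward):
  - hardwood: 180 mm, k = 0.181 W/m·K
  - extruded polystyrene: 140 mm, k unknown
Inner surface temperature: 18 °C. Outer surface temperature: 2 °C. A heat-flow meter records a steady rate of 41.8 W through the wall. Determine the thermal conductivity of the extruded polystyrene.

Treating each layer as a thermal resistance in series:
R_hardwood = L/(kA) = 0.18/(0.181×15.9) = 0.06255 K/W
Sum of known resistances R_other = 0.06255 K/W
Total R = ΔT/Q = 16/41.8 = 0.3828 K/W
R_extruded polystyrene = R_total − R_other = 0.3202 K/W
k = L/(R·A) = 0.14/(0.3202×15.9)

k ≈ 0.0275 W/(m·K)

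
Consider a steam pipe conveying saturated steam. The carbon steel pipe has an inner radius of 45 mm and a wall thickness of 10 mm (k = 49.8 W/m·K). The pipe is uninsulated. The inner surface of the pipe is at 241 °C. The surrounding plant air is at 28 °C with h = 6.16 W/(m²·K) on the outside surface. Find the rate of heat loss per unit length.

q′ ≈ 453 W/m

Radial resistances (cylindrical: R_cond = ln(r_o/r_i)/(2πkL), R_conv = 1/(h·2πrL)):
R_carbon steel pipe wall = ln(55/45)/(2π×49.8×1) = 6.413×10^-4 K/W
R_outer film = 1/(h_o·2πr_oL) = 1/(6.16×2π×0.055×1) = 0.4698 K/W
R_total = 0.4704 K/W
Q = ΔT/R_total = 213/0.4704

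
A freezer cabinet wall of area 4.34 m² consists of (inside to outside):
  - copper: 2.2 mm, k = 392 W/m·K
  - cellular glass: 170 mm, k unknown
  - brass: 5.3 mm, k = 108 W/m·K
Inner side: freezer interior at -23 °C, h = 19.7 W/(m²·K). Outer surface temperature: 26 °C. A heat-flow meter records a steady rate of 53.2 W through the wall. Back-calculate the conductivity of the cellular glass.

Treating each layer as a thermal resistance in series:
R_inner film = 1/(h_i·A) = 1/(19.7×4.34) = 0.0117 K/W
R_copper = L/(kA) = 0.0022/(392×4.34) = 1.293×10^-6 K/W
R_brass = L/(kA) = 0.0053/(108×4.34) = 1.131×10^-5 K/W
Sum of known resistances R_other = 0.01171 K/W
Total R = ΔT/Q = 49/53.2 = 0.9211 K/W
R_cellular glass = R_total − R_other = 0.9093 K/W
k = L/(R·A) = 0.17/(0.9093×4.34)

k ≈ 0.0431 W/(m·K)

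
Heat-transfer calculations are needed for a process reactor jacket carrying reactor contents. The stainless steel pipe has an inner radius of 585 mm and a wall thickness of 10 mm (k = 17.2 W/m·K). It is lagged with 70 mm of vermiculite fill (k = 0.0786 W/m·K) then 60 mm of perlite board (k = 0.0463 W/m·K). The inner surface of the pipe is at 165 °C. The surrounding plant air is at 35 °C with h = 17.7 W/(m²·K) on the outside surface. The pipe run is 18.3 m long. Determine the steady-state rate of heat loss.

Q ≈ 4450 W

For a radial system each layer contributes R = ln(r_out/r_in)/(2πkL); films add R = 1/(hA).
R_stainless steel pipe wall = ln(595/585)/(2π×17.2×18.3) = 8.57×10^-6 K/W
R_vermiculite fill = ln(665/595)/(2π×0.0786×18.3) = 0.01231 K/W
R_perlite board = ln(725/665)/(2π×0.0463×18.3) = 0.01623 K/W
R_outer film = 1/(h_o·2πr_oL) = 1/(17.7×2π×0.725×18.3) = 6.777×10^-4 K/W
R_total = 0.02922 K/W
Q = ΔT/R_total = 130/0.02922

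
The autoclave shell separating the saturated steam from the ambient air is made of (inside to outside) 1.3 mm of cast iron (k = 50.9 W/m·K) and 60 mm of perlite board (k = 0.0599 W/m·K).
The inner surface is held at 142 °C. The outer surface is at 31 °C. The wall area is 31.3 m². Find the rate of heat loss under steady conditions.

Model the wall as resistances in series:
R_cast iron = L/(kA) = 0.0013/(50.9×31.3) = 8.16×10^-7 K/W
R_perlite board = L/(kA) = 0.06/(0.0599×31.3) = 0.032 K/W
R_total = 0.032 K/W
Q = ΔT / R_total = 111 / 0.032

Q ≈ 3470 W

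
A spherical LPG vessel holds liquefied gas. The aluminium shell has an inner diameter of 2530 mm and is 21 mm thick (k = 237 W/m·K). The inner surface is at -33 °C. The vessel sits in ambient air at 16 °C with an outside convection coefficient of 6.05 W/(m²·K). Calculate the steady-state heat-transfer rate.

Spherical conduction: R = (1/r_in − 1/r_out)/(4πk) per layer; series-sum.
R_aluminium shell = (1/1.265 − 1/1.286)/(4π×237) = 4.334×10^-6 K/W
R_outer film = 1/(h·4πr_o²) = 1/(6.05×4π×1.286²) = 0.007953 K/W
R_total = 0.007958 K/W
Q = ΔT/R_total = 49/0.007958

Q ≈ 6160 W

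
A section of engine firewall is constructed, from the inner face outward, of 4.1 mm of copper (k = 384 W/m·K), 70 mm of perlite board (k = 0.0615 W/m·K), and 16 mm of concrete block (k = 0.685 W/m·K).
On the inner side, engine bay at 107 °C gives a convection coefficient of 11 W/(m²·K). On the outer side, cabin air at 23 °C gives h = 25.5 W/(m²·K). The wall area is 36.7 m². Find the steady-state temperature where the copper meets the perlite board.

T ≈ 101 °C

Thermal resistances in series:
R_inner film = 1/(h_i·A) = 1/(11×36.7) = 0.002477 K/W
R_copper = L/(kA) = 0.0041/(384×36.7) = 2.909×10^-7 K/W
R_perlite board = L/(kA) = 0.07/(0.0615×36.7) = 0.03101 K/W
R_concrete block = L/(kA) = 0.016/(0.685×36.7) = 6.364×10^-4 K/W
R_outer film = 1/(h_o·A) = 1/(25.5×36.7) = 0.001069 K/W
R_total = 0.0352 K/W;  Q = ΔT/R_total = 84/0.0352 = 2387 W
T_interface = T_inner − Q·ΣR(inner→interface) = 107 − 2390×0.002477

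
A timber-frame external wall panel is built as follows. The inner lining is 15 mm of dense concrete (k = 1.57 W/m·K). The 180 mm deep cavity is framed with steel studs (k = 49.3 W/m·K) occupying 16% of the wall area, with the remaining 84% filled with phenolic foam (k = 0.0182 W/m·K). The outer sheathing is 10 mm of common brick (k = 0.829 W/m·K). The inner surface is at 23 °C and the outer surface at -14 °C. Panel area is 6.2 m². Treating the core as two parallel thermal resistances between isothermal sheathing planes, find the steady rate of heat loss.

Sheathing layers in series; stud and cavity paths in parallel between them.
R_inner = 0.015/(1.57×6.2) = 0.001541 K/W
R_stud  = 0.18/(49.3×0.16×6.2) = 0.003681 K/W
R_cav   = 0.18/(0.0182×0.84×6.2) = 1.899 K/W
1/R_core = 1/R_stud + 1/R_cav → R_core = 0.003673 K/W
R_outer = 0.01/(0.829×6.2) = 0.001946 K/W
R_total = 0.00716 K/W
Q = ΔT/R_total = 37/0.00716

Q ≈ 5170 W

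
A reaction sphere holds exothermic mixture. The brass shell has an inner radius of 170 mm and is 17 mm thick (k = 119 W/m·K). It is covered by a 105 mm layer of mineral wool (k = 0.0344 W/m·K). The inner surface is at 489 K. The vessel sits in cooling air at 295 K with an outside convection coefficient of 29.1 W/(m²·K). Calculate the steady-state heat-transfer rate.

Each spherical layer contributes R = (1/r_i − 1/r_o)/(4πk):
R_brass shell = (1/0.17 − 1/0.187)/(4π×119) = 3.576×10^-4 K/W
R_mineral wool = (1/0.187 − 1/0.292)/(4π×0.0344) = 4.448 K/W
R_outer film = 1/(h·4πr_o²) = 1/(29.1×4π×0.292²) = 0.03207 K/W
R_total = 4.481 K/W
Q = ΔT/R_total = 194/4.481

Q ≈ 43.3 W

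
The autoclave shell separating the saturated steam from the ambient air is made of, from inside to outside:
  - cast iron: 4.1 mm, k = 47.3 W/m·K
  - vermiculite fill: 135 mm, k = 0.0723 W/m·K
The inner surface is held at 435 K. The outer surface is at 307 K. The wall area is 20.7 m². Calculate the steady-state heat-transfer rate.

Series thermal resistances:
R_cast iron = L/(kA) = 0.0041/(47.3×20.7) = 4.187×10^-6 K/W
R_vermiculite fill = L/(kA) = 0.135/(0.0723×20.7) = 0.0902 K/W
R_total = 0.09021 K/W
Q = ΔT / R_total = 128 / 0.09021

Q ≈ 1420 W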